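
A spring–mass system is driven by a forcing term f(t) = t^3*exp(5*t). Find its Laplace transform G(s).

G(s) = 6/(s - 5)^4

L{t^3} = 3!/s^4 = 6/s^4.
By the first shifting theorem, multiplying by e^(5t) replaces s with s - 5.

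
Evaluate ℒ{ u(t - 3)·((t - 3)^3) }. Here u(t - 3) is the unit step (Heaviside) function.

6*exp(-3*s)/s^4

By the second shifting theorem, L{u(t - c)·g(t - c)} = e^(-cs)·G(s) with c = 3 and G(s) = L{g(t)}.
L{t^3} = 3!/s^4 = 6/s^4.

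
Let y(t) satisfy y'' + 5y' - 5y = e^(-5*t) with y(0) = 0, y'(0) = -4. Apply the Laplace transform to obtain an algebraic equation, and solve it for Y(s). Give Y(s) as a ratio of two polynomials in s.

Apply the Laplace transform to the equation.
Using L{y''} = s^2 Y - s·y(0) - y'(0) and L{y'} = sY - y(0), with y(0) = 0, y'(0) = -4, the left side becomes (s^2 + 5*s - 5)Y - (-4).
The right side is L{e^(-5*t)} = 1/(s + 5).
So (s^2 + 5*s - 5)Y = 1/(s + 5) + (-4).
Solve for Y(s) and write it as one ratio of polynomials.

Y(s) = (-4*s - 19)/(s^3 + 10*s^2 + 20*s - 25)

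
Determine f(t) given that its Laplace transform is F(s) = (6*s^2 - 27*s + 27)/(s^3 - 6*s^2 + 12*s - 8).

Factor the denominator: s^3 - 6*s^2 + 12*s - 8 = (s - 2)^3.
Partial fraction decomposition gives [6/(s - 2)] + [-3/(s - 2)^2] + [-3/(s - 2)^3].
Invert each term: 6/(s - 2) ↔ 6e^(2t); -3/(s - 2)^2 ↔ -3t·e^(2t); -3/(s - 2)^3 ↔ (-3/2)t^2·e^(2t).

f(t) = -3*t^2*exp(2*t)/2 - 3*t*exp(2*t) + 6*exp(2*t)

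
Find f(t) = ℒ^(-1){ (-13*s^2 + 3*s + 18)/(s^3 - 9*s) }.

f(t) = -5*exp(3*t) - 2 - 6*exp(-3*t)

Factor the denominator: s^3 - 9*s = s*(s - 3)*(s + 3).
Partial fraction decomposition gives [-2/s] + [-5/(s - 3)] + [-6/(s + 3)].
Invert each term: -2/(s - 0) ↔ -2e^(0t); -5/(s - 3) ↔ -5e^(3t); -6/(s + 3) ↔ -6e^(-3t).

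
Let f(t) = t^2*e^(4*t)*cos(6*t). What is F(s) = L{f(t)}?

L{cos(6t)} = s/(s^2 + 36).
Multiplying by e^(4t) shifts s → s - 4, so L{e^(4*t)*cos(6*t)} = (s - 4)/((s - 4)^2 + 36).
Then apply L{t^2·g(t)} = (-1)^2 d^2/ds^2[G(s)] with G(s) = (s - 4)/((s - 4)^2 + 36):
differentiating 2 times and applying the sign gives 2*(s - 4)*(s^2 - 8*s - 92)/(s^2 - 8*s + 52)^3.

F(s) = 2*(s - 4)*(s^2 - 8*s - 92)/(s^2 - 8*s + 52)^3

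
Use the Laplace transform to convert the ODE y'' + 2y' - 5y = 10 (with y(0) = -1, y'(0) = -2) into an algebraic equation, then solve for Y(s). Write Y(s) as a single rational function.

Y(s) = (-s^2 - 4*s + 10)/(s^3 + 2*s^2 - 5*s)

Laplace-transform each side.
Using L{y''} = s^2 Y - s·y(0) - y'(0) and L{y'} = sY - y(0), with y(0) = -1, y'(0) = -2, the left side becomes (s^2 + 2*s - 5)Y - (-s - 4).
The right side is L{10} = 10/s.
So (s^2 + 2*s - 5)Y = 10/s + (-s - 4).
Isolate Y and clear denominators.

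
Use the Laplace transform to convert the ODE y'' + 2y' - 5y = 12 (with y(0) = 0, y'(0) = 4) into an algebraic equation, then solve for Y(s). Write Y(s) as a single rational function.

Laplace-transform each side.
The derivative rules (L{y''} = s^2 Y - s·y(0) - y'(0) and L{y'} = sY - y(0), with y(0) = 0, y'(0) = 4) turn the left side into (s^2 + 2*s - 5)Y - (4).
The right side is L{12} = 12/s.
So (s^2 + 2*s - 5)Y = 12/s + (4).
Solve for Y(s) and write it as one ratio of polynomials.

Y(s) = (4*s + 12)/(s^3 + 2*s^2 - 5*s)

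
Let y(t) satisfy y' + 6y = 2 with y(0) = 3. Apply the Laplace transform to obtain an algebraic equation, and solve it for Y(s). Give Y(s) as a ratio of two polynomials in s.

Y(s) = (3*s + 2)/(s^2 + 6*s)

Take the Laplace transform of both sides.
Using L{y'} = sY - y(0) = sY - 3, the left side becomes (s + 6)Y - (3).
The right side is L{2} = 2/s.
So (s + 6)Y = 2/s + (3).
Isolate Y and clear denominators.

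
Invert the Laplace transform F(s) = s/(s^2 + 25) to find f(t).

Since L{cos(5t)} = s/(s^2 + 25), the inverse is cos(5*t).

f(t) = cos(5*t)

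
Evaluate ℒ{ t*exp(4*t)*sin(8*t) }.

L{sin(8t)} = 8/(s^2 + 64).
Multiplying by e^(4t) shifts s → s - 4, so L{exp(4*t)*sin(8*t)} = 8/((s - 4)^2 + 64).
Then apply L{t·g(t)} = -d/ds[H(s)] with H(s) = 8/((s - 4)^2 + 64):
differentiating 1 time and applying the sign gives 16*(s - 4)/(s^2 - 8*s + 80)^2.

16*(s - 4)/(s^2 - 8*s + 80)^2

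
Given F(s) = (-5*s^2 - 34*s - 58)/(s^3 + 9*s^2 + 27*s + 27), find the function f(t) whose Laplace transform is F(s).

f(t) = -t^2*exp(-3*t)/2 - 4*t*exp(-3*t) - 5*exp(-3*t)

Factor the denominator: s^3 + 9*s^2 + 27*s + 27 = (s + 3)^3.
Partial fraction decomposition gives [-5/(s + 3)] + [-4/(s + 3)^2] + [-1/(s + 3)^3].
Invert each term: -5/(s + 3) ↔ -5e^(-3t); -4/(s + 3)^2 ↔ -4t·e^(-3t); -1/(s + 3)^3 ↔ (-1/2)t^2·e^(-3t).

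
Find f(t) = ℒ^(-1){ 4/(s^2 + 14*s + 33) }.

f(t) = exp(-7*t)*sinh(4*t)

Rewrite the denominator: s^2 + 14*s + 33 = (s + 7)^2 - 16.
The form in (s + 7) signals a first-shifting-theorem factor e^(-7t).
Since L{sinh(4t)} = 4/(s^2 - 16), the inverse is e^(-7*t)*sinh(4*t).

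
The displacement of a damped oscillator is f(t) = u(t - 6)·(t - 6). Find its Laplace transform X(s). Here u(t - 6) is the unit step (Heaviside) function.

By the second shifting theorem, L{u(t - c)·g(t - c)} = e^(-cs)·G(s) with c = 6 and G(s) = L{g(t)}.
L{t} = 1!/s^2 = 1/s^2.

X(s) = exp(-6*s)/s^2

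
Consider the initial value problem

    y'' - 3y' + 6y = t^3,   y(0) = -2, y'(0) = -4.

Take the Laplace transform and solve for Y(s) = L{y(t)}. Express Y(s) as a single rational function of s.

Y(s) = (-2*s^5 + 2*s^4 + 6)/(s^6 - 3*s^5 + 6*s^4)

Laplace-transform each side.
The derivative rules (L{y''} = s^2 Y - s·y(0) - y'(0) and L{y'} = sY - y(0), with y(0) = -2, y'(0) = -4) turn the left side into (s^2 - 3*s + 6)Y - (-2*s + 2).
The right side is L{t^3} = 6/s^4.
So (s^2 - 3*s + 6)Y = 6/s^4 + (-2*s + 2).
Solve for Y(s) and write it as one ratio of polynomials.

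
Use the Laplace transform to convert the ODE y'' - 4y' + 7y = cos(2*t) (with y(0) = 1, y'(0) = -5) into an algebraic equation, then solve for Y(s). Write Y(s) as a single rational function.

Y(s) = (s^3 - 9*s^2 + 5*s - 36)/(s^4 - 4*s^3 + 11*s^2 - 16*s + 28)

Transform both sides with L{·}.
The derivative rules (L{y''} = s^2 Y - s·y(0) - y'(0) and L{y'} = sY - y(0), with y(0) = 1, y'(0) = -5) turn the left side into (s^2 - 4*s + 7)Y - (s - 9).
The right side is L{cos(2*t)} = s/(s^2 + 4).
So (s^2 - 4*s + 7)Y = s/(s^2 + 4) + (s - 9).
Divide through and combine into a single rational function.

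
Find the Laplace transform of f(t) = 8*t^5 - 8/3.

The transform is linear, so treat each term independently.
(8)·[L{t^5} = 5!/s^6 = 120/s^6]; L{-8/3} = (-8/3)/s.

-8/(3*s) + 960/s^6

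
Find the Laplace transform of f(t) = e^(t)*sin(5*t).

L{sin(5t)} = 5/(s^2 + 25).
By the first shifting theorem, multiplying by e^(t) replaces s with s - 1.

5/((s - 1)^2 + 25)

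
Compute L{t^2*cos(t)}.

2*s*(s^2 - 3)/(s^2 + 1)^3

L{cos(t)} = s/(s^2 + 1).
Then apply L{t^2·g(t)} = (-1)^2 d^2/ds^2[G(s)] with G(s) = s/(s^2 + 1):
differentiating 2 times and applying the sign gives 2*s*(s^2 - 3)/(s^2 + 1)^3.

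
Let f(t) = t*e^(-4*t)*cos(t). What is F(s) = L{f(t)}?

F(s) = (s + 3)*(s + 5)/(s^2 + 8*s + 17)^2

L{cos(t)} = s/(s^2 + 1).
Multiplying by e^(-4t) shifts s → s + 4, so L{e^(-4*t)*cos(t)} = (s + 4)/((s + 4)^2 + 1).
Then apply L{t·g(t)} = -d/ds[G(s)] with G(s) = (s + 4)/((s + 4)^2 + 1):
differentiating 1 time and applying the sign gives (s + 3)*(s + 5)/(s^2 + 8*s + 17)^2.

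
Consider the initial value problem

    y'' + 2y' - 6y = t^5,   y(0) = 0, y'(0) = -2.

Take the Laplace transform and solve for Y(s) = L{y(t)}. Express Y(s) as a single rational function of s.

Y(s) = (-2*s^6 + 120)/(s^8 + 2*s^7 - 6*s^6)

Transform both sides with L{·}.
Using L{y''} = s^2 Y - s·y(0) - y'(0) and L{y'} = sY - y(0), with y(0) = 0, y'(0) = -2, the left side becomes (s^2 + 2*s - 6)Y - (-2).
The right side is L{t^5} = 120/s^6.
So (s^2 + 2*s - 6)Y = 120/s^6 + (-2).
Isolate Y and clear denominators.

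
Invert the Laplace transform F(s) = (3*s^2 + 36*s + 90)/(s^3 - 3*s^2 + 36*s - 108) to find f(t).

f(t) = 5*exp(3*t) + 5*sin(6*t) - 2*cos(6*t)

Factor the denominator: s^3 - 3*s^2 + 36*s - 108 = (s - 3)*(s^2 + 36).
Partial fraction decomposition gives [5/(s - 3)] + [-2*s/(s^2 + 36)] + [30/(s^2 + 36)].
Invert each term: 5/(s - 3) ↔ 5e^(3t); -2·s/(s^2 + 36) ↔ -2cos(6t); 5·6/(s^2 + 36) ↔ 5sin(6t).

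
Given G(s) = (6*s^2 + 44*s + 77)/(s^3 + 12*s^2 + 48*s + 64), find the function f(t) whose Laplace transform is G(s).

f(t) = -3*t^2*exp(-4*t)/2 - 4*t*exp(-4*t) + 6*exp(-4*t)

Factor the denominator: s^3 + 12*s^2 + 48*s + 64 = (s + 4)^3.
Partial fraction decomposition gives [6/(s + 4)] + [-4/(s + 4)^2] + [-3/(s + 4)^3].
Invert each term: 6/(s + 4) ↔ 6e^(-4t); -4/(s + 4)^2 ↔ -4t·e^(-4t); -3/(s + 4)^3 ↔ (-3/2)t^2·e^(-4t).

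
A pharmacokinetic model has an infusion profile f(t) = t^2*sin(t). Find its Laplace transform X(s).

L{sin(t)} = 1/(s^2 + 1).
Then apply L{t^2·g(t)} = (-1)^2 d^2/ds^2[G(s)] with G(s) = 1/(s^2 + 1):
differentiating 2 times and applying the sign gives 2*(3*s^2 - 1)/(s^2 + 1)^3.

X(s) = 2*(3*s^2 - 1)/(s^2 + 1)^3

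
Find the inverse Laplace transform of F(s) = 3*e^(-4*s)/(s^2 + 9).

Heaviside(t - 4)*(sin(3*t - 12))

The factor e^(-4s) signals a time shift by c = 4 (second shifting theorem).
L{sin(3t)} = 3/(s^2 + 9), so L^-1{3/(s^2 + 9)} = sin(3*t).
Hence the inverse is u(t - 4) times that function evaluated at t - 4.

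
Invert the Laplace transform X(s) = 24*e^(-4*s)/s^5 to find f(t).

f(t) = Heaviside(t - 4)*((t - 4)^4)

The factor e^(-4s) signals a time shift by c = 4 (second shifting theorem).
L{t^4} = 4!/s^5 = 24/s^5, so L^-1{24/s^5} = t^4.
Hence the inverse is u(t - 4) times that function evaluated at t - 4.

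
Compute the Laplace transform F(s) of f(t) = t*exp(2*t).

F(s) = (s - 2)^(-2)

L{e^(2t)} = 1/(s - 2).
Then apply L{t·g(t)} = -d/ds[G(s)] with G(s) = 1/(s - 2):
differentiating 1 time and applying the sign gives (s - 2)^(-2).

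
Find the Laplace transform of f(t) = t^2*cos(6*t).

L{cos(6t)} = s/(s^2 + 36).
Then apply L{t^2·g(t)} = (-1)^2 d^2/ds^2[G(s)] with G(s) = s/(s^2 + 36):
differentiating 2 times and applying the sign gives 2*s*(s^2 - 108)/(s^2 + 36)^3.

2*s*(s^2 - 108)/(s^2 + 36)^3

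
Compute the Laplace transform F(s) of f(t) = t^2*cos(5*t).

L{cos(5t)} = s/(s^2 + 25).
Then apply L{t^2·g(t)} = (-1)^2 d^2/ds^2[G(s)] with G(s) = s/(s^2 + 25):
differentiating 2 times and applying the sign gives 2*s*(s^2 - 75)/(s^2 + 25)^3.

F(s) = 2*s*(s^2 - 75)/(s^2 + 25)^3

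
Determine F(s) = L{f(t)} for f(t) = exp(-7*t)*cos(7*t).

F(s) = (s + 7)/((s + 7)^2 + 49)

L{cos(7t)} = s/(s^2 + 49).
By the first shifting theorem, multiplying by e^(-7t) replaces s with s + 7.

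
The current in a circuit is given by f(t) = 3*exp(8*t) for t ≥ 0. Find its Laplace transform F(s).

F(s) = 3/(s - 8)

L{3} = 3/s.
By the first shifting theorem, multiplying by e^(8t) replaces s with s - 8.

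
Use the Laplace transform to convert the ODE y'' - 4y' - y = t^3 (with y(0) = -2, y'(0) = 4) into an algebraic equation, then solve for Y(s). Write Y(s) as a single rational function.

Y(s) = (-2*s^5 + 12*s^4 + 6)/(s^6 - 4*s^5 - s^4)

Laplace-transform each side.
The derivative rules (L{y''} = s^2 Y - s·y(0) - y'(0) and L{y'} = sY - y(0), with y(0) = -2, y'(0) = 4) turn the left side into (s^2 - 4*s - 1)Y - (-2*s + 12).
The right side is L{t^3} = 6/s^4.
So (s^2 - 4*s - 1)Y = 6/s^4 + (-2*s + 12).
Isolate Y and clear denominators.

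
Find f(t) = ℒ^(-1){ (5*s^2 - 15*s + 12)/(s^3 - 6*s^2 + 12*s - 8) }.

f(t) = t^2*exp(2*t) + 5*t*exp(2*t) + 5*exp(2*t)

Factor the denominator: s^3 - 6*s^2 + 12*s - 8 = (s - 2)^3.
Partial fraction decomposition gives [5/(s - 2)] + [5/(s - 2)^2] + [2/(s - 2)^3].
Invert each term: 5/(s - 2) ↔ 5e^(2t); 5/(s - 2)^2 ↔ 5t·e^(2t); 2/(s - 2)^3 ↔ (1)t^2·e^(2t).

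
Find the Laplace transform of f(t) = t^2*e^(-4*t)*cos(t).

L{cos(t)} = s/(s^2 + 1).
Multiplying by e^(-4t) shifts s → s + 4, so L{e^(-4*t)*cos(t)} = (s + 4)/((s + 4)^2 + 1).
Then apply L{t^2·g(t)} = (-1)^2 d^2/ds^2[G(s)] with G(s) = (s + 4)/((s + 4)^2 + 1):
differentiating 2 times and applying the sign gives 2*(s + 4)*(s^2 + 8*s + 13)/(s^2 + 8*s + 17)^3.

2*(s + 4)*(s^2 + 8*s + 13)/(s^2 + 8*s + 17)^3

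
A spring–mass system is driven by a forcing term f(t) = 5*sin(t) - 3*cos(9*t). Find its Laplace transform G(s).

Apply the Laplace transform termwise.
(5)·[L{sin(t)} = 1/(s^2 + 1)]; (-3)·[L{cos(9t)} = s/(s^2 + 81)].

G(s) = -3*s/(s^2 + 81) + 5/(s^2 + 1)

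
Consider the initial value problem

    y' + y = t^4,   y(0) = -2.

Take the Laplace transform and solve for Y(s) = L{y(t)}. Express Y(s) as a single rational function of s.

Y(s) = (-2*s^5 + 24)/(s^6 + s^5)

Laplace-transform each side.
Using L{y'} = sY - y(0) = sY - (-2), the left side becomes (s + 1)Y - (-2).
The right side is L{t^4} = 24/s^5.
So (s + 1)Y = 24/s^5 + (-2).
Isolate Y and clear denominators.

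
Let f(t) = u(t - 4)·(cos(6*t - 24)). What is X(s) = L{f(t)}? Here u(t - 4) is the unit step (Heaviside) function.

X(s) = s*exp(-4*s)/(s^2 + 36)

By the second shifting theorem, L{u(t - c)·g(t - c)} = e^(-cs)·G(s) with c = 4 and G(s) = L{g(t)}.
L{cos(6t)} = s/(s^2 + 36).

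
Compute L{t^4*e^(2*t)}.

24/(s - 2)^5

L{t^4} = 4!/s^5 = 24/s^5.
By the first shifting theorem, multiplying by e^(2t) replaces s with s - 2.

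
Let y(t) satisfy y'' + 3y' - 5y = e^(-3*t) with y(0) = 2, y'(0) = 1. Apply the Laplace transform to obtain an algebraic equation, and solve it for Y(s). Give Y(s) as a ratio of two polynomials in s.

Y(s) = (2*s^2 + 13*s + 22)/(s^3 + 6*s^2 + 4*s - 15)

Apply the Laplace transform to the equation.
With L{y''} = s^2 Y - s·y(0) - y'(0) and L{y'} = sY - y(0), with y(0) = 2, y'(0) = 1: the LHS transforms to (s^2 + 3*s - 5)Y - (2*s + 7).
The right side is L{e^(-3*t)} = 1/(s + 3).
So (s^2 + 3*s - 5)Y = 1/(s + 3) + (2*s + 7).
Isolate Y and clear denominators.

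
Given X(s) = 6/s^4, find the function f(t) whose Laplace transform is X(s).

Since L{t^3} = 3!/s^4 = 6/s^4, the inverse is t^3.

f(t) = t^3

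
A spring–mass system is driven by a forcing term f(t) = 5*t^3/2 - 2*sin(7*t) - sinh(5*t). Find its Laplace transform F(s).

Apply the Laplace transform termwise.
(5/2)·[L{t^3} = 3!/s^4 = 6/s^4]; (-2)·[L{sin(7t)} = 7/(s^2 + 49)]; (-1)·[L{sinh(5t)} = 5/(s^2 - 25)].

F(s) = -14/(s^2 + 49) - 5/(s^2 - 25) + 15/s^4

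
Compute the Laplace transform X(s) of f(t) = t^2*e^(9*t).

X(s) = 2/(s - 9)^3

L{e^(9t)} = 1/(s - 9).
Then apply L{t^2·g(t)} = (-1)^2 d^2/ds^2[G(s)] with G(s) = 1/(s - 9):
differentiating 2 times and applying the sign gives 2/(s - 9)^3.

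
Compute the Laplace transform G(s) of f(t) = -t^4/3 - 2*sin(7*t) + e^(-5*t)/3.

By linearity of the Laplace transform, transform each term separately.
(-2)·[L{sin(7t)} = 7/(s^2 + 49)]; (-1/3)·[L{t^4} = 4!/s^5 = 24/s^5]; (1/3)·[L{e^(-5t)} = 1/(s + 5)].

G(s) = -14/(s^2 + 49) + 1/(3*(s + 5)) - 8/s^5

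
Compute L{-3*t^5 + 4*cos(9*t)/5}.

4*s/(5*(s^2 + 81)) - 360/s^6

By linearity of the Laplace transform, transform each term separately.
(-3)·[L{t^5} = 5!/s^6 = 120/s^6]; (4/5)·[L{cos(9t)} = s/(s^2 + 81)].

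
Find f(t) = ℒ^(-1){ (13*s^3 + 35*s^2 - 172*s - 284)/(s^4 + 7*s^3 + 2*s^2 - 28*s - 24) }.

Factor the denominator: s^4 + 7*s^3 + 2*s^2 - 28*s - 24 = (s - 2)*(s + 1)*(s + 2)*(s + 6).
Partial fraction decomposition gives [5/(s + 6)] + [-4/(s - 2)] + [6/(s + 2)] + [6/(s + 1)].
Invert each term: 5/(s + 6) ↔ 5e^(-6t); -4/(s - 2) ↔ -4e^(2t); 6/(s + 2) ↔ 6e^(-2t); 6/(s + 1) ↔ 6e^(-t).

f(t) = -4*exp(2*t) + 6*exp(-t) + 6*exp(-2*t) + 5*exp(-6*t)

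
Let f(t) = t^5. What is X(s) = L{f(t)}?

X(s) = 120/s^6

L{t^5} = 5!/s^6 = 120/s^6.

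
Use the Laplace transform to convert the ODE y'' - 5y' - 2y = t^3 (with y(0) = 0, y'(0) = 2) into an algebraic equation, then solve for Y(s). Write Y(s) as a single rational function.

Y(s) = (2*s^4 + 6)/(s^6 - 5*s^5 - 2*s^4)

Take the Laplace transform of both sides.
The derivative rules (L{y''} = s^2 Y - s·y(0) - y'(0) and L{y'} = sY - y(0), with y(0) = 0, y'(0) = 2) turn the left side into (s^2 - 5*s - 2)Y - (2).
The right side is L{t^3} = 6/s^4.
So (s^2 - 5*s - 2)Y = 6/s^4 + (2).
Isolate Y and clear denominators.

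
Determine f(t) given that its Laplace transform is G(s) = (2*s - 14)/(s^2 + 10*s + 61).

f(t) = -4*exp(-5*t)*sin(6*t) + 2*exp(-5*t)*cos(6*t)

Complete the square in the denominator: s^2 + 10*s + 61 = (s + 5)^2 + 6^2.
Split the numerator to match: 2*s - 14 = 2·(s + 5) - 4·6.
Invert each term: 2·(s + 5)/((s + 5)^2 + 36) ↔ 2e^(-5t)cos(6t); -4·6/((s + 5)^2 + 36) ↔ -4e^(-5t)sin(6t).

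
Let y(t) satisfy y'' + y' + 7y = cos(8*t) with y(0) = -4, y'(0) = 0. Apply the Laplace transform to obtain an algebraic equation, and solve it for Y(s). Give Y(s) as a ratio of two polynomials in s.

Y(s) = (-4*s^3 - 4*s^2 - 255*s - 256)/(s^4 + s^3 + 71*s^2 + 64*s + 448)

Transform both sides with L{·}.
Using L{y''} = s^2 Y - s·y(0) - y'(0) and L{y'} = sY - y(0), with y(0) = -4, y'(0) = 0, the left side becomes (s^2 + s + 7)Y - (-4*s - 4).
The right side is L{cos(8*t)} = s/(s^2 + 64).
So (s^2 + s + 7)Y = s/(s^2 + 64) + (-4*s - 4).
Divide through and combine into a single rational function.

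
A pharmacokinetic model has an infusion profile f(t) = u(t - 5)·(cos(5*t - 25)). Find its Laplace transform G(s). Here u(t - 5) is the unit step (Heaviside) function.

By the second shifting theorem, L{u(t - c)·g(t - c)} = e^(-cs)·H(s) with c = 5 and H(s) = L{g(t)}.
L{cos(5t)} = s/(s^2 + 25).

G(s) = s*exp(-5*s)/(s^2 + 25)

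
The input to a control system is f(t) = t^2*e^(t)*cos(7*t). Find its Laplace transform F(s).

F(s) = 2*(s - 1)*(s^2 - 2*s - 146)/(s^2 - 2*s + 50)^3

L{cos(7t)} = s/(s^2 + 49).
Multiplying by e^(t) shifts s → s - 1, so L{e^(t)*cos(7*t)} = (s - 1)/((s - 1)^2 + 49).
Then apply L{t^2·g(t)} = (-1)^2 d^2/ds^2[G(s)] with G(s) = (s - 1)/((s - 1)^2 + 49):
differentiating 2 times and applying the sign gives 2*(s - 1)*(s^2 - 2*s - 146)/(s^2 - 2*s + 50)^3.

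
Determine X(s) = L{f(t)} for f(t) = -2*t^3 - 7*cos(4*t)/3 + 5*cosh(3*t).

X(s) = -7*s/(3*(s^2 + 16)) + 5*s/(s^2 - 9) - 12/s^4

The transform is linear, so treat each term independently.
(5)·[L{cosh(3t)} = s/(s^2 - 9)]; (-7/3)·[L{cos(4t)} = s/(s^2 + 16)]; (-2)·[L{t^3} = 3!/s^4 = 6/s^4].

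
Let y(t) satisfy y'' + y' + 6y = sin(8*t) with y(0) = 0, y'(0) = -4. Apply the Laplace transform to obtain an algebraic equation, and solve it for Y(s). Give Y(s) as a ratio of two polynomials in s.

Apply the Laplace transform to the equation.
Using L{y''} = s^2 Y - s·y(0) - y'(0) and L{y'} = sY - y(0), with y(0) = 0, y'(0) = -4, the left side becomes (s^2 + s + 6)Y - (-4).
The right side is L{sin(8*t)} = 8/(s^2 + 64).
So (s^2 + s + 6)Y = 8/(s^2 + 64) + (-4).
Divide through and combine into a single rational function.

Y(s) = (-4*s^2 - 248)/(s^4 + s^3 + 70*s^2 + 64*s + 384)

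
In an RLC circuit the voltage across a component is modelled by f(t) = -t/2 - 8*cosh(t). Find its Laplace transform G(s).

By linearity of the Laplace transform, transform each term separately.
(-1/2)·[L{t} = 1!/s^2 = 1/s^2]; (-8)·[L{cosh(t)} = s/(s^2 - 1)].

G(s) = -8*s/(s^2 - 1) - 1/(2*s^2)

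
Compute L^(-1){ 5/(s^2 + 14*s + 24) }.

Rewrite the denominator: s^2 + 14*s + 24 = (s + 7)^2 - 25.
The form in (s + 7) signals a first-shifting-theorem factor e^(-7t).
Since L{sinh(5t)} = 5/(s^2 - 25), the inverse is e^(-7*t)*sinh(5*t).

exp(-7*t)*sinh(5*t)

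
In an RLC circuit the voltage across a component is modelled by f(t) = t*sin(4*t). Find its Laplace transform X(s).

X(s) = 8*s/(s^2 + 16)^2

L{sin(4t)} = 4/(s^2 + 16).
Then apply L{t·g(t)} = -d/ds[G(s)] with G(s) = 4/(s^2 + 16):
differentiating 1 time and applying the sign gives 8*s/(s^2 + 16)^2.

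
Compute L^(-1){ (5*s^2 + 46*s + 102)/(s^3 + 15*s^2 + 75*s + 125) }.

-3*t^2*exp(-5*t)/2 - 4*t*exp(-5*t) + 5*exp(-5*t)

Factor the denominator: s^3 + 15*s^2 + 75*s + 125 = (s + 5)^3.
Partial fraction decomposition gives [5/(s + 5)] + [-4/(s + 5)^2] + [-3/(s + 5)^3].
Invert each term: 5/(s + 5) ↔ 5e^(-5t); -4/(s + 5)^2 ↔ -4t·e^(-5t); -3/(s + 5)^3 ↔ (-3/2)t^2·e^(-5t).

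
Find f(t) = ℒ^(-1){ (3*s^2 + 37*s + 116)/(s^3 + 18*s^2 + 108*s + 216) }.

f(t) = t^2*exp(-6*t) + t*exp(-6*t) + 3*exp(-6*t)

Factor the denominator: s^3 + 18*s^2 + 108*s + 216 = (s + 6)^3.
Partial fraction decomposition gives [3/(s + 6)] + [(s + 6)^(-2)] + [2/(s + 6)^3].
Invert each term: 3/(s + 6) ↔ 3e^(-6t); 1/(s + 6)^2 ↔ t·e^(-6t); 2/(s + 6)^3 ↔ (1)t^2·e^(-6t).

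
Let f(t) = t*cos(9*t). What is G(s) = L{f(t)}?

L{cos(9t)} = s/(s^2 + 81).
Then apply L{t·g(t)} = -d/ds[H(s)] with H(s) = s/(s^2 + 81):
differentiating 1 time and applying the sign gives (s - 9)*(s + 9)/(s^2 + 81)^2.

G(s) = (s - 9)*(s + 9)/(s^2 + 81)^2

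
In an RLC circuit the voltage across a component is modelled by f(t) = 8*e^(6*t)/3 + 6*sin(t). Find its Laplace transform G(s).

The transform is linear, so treat each term independently.
(6)·[L{sin(t)} = 1/(s^2 + 1)]; (8/3)·[L{e^(6t)} = 1/(s - 6)].

G(s) = 6/(s^2 + 1) + 8/(3*(s - 6))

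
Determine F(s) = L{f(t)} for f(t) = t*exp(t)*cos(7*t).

F(s) = (s - 8)*(s + 6)/(s^2 - 2*s + 50)^2

L{cos(7t)} = s/(s^2 + 49).
Multiplying by e^(t) shifts s → s - 1, so L{exp(t)*cos(7*t)} = (s - 1)/((s - 1)^2 + 49).
Then apply L{t·g(t)} = -d/ds[G(s)] with G(s) = (s - 1)/((s - 1)^2 + 49):
differentiating 1 time and applying the sign gives (s - 8)*(s + 6)/(s^2 - 2*s + 50)^2.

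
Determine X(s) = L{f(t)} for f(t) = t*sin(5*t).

X(s) = 10*s/(s^2 + 25)^2

L{sin(5t)} = 5/(s^2 + 25).
Then apply L{t·g(t)} = -d/ds[G(s)] with G(s) = 5/(s^2 + 25):
differentiating 1 time and applying the sign gives 10*s/(s^2 + 25)^2.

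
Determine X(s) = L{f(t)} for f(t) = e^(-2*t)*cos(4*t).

L{cos(4t)} = s/(s^2 + 16).
By the first shifting theorem, multiplying by e^(-2t) replaces s with s + 2.

X(s) = (s + 2)/((s + 2)^2 + 16)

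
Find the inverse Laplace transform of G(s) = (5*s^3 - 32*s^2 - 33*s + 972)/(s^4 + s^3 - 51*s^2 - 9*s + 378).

2*exp(6*t) - 4*exp(3*t) + 3*exp(-3*t) + 4*exp(-7*t)

Factor the denominator: s^4 + s^3 - 51*s^2 - 9*s + 378 = (s - 6)*(s - 3)*(s + 3)*(s + 7).
Partial fraction decomposition gives [4/(s + 7)] + [-4/(s - 3)] + [2/(s - 6)] + [3/(s + 3)].
Invert each term: 4/(s + 7) ↔ 4e^(-7t); -4/(s - 3) ↔ -4e^(3t); 2/(s - 6) ↔ 2e^(6t); 3/(s + 3) ↔ 3e^(-3t).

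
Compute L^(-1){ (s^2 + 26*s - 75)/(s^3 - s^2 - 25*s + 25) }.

2*exp(5*t) + 2*exp(t) - 3*exp(-5*t)

Factor the denominator: s^3 - s^2 - 25*s + 25 = (s - 5)*(s - 1)*(s + 5).
Partial fraction decomposition gives [2/(s - 5)] + [2/(s - 1)] + [-3/(s + 5)].
Invert each term: 2/(s - 5) ↔ 2e^(5t); 2/(s - 1) ↔ 2e^(t); -3/(s + 5) ↔ -3e^(-5t).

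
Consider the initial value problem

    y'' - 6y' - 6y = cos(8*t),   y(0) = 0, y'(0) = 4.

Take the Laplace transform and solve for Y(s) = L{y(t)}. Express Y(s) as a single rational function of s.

Apply the Laplace transform to the equation.
With L{y''} = s^2 Y - s·y(0) - y'(0) and L{y'} = sY - y(0), with y(0) = 0, y'(0) = 4: the LHS transforms to (s^2 - 6*s - 6)Y - (4).
The right side is L{cos(8*t)} = s/(s^2 + 64).
So (s^2 - 6*s - 6)Y = s/(s^2 + 64) + (4).
Isolate Y and clear denominators.

Y(s) = (4*s^2 + s + 256)/(s^4 - 6*s^3 + 58*s^2 - 384*s - 384)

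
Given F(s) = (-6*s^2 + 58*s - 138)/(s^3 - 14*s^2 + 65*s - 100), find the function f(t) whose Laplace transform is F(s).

f(t) = 2*t*exp(5*t) - 4*exp(5*t) - 2*exp(4*t)

Factor the denominator: s^3 - 14*s^2 + 65*s - 100 = (s - 5)^2*(s - 4).
Partial fraction decomposition gives [-4/(s - 5)] + [2/(s - 5)^2] + [-2/(s - 4)].
Invert each term: -4/(s - 5) ↔ -4e^(5t); 2/(s - 5)^2 ↔ 2t·e^(5t); -2/(s - 4) ↔ -2e^(4t).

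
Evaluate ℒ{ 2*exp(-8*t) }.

L{2} = 2/s.
By the first shifting theorem, multiplying by e^(-8t) replaces s with s + 8.

2/(s + 8)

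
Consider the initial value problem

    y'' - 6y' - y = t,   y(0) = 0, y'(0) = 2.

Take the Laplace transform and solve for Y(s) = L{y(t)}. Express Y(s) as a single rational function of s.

Take the Laplace transform of both sides.
Using L{y''} = s^2 Y - s·y(0) - y'(0) and L{y'} = sY - y(0), with y(0) = 0, y'(0) = 2, the left side becomes (s^2 - 6*s - 1)Y - (2).
The right side is L{t} = s^(-2).
So (s^2 - 6*s - 1)Y = s^(-2) + (2).
Solve for Y(s) and write it as one ratio of polynomials.

Y(s) = (2*s^2 + 1)/(s^4 - 6*s^3 - s^2)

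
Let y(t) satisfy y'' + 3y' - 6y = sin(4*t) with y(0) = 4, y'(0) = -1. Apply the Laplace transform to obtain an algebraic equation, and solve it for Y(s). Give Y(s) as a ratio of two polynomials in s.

Apply the Laplace transform to the equation.
With L{y''} = s^2 Y - s·y(0) - y'(0) and L{y'} = sY - y(0), with y(0) = 4, y'(0) = -1: the LHS transforms to (s^2 + 3*s - 6)Y - (4*s + 11).
The right side is L{sin(4*t)} = 4/(s^2 + 16).
So (s^2 + 3*s - 6)Y = 4/(s^2 + 16) + (4*s + 11).
Solve for Y(s) and write it as one ratio of polynomials.

Y(s) = (4*s^3 + 11*s^2 + 64*s + 180)/(s^4 + 3*s^3 + 10*s^2 + 48*s - 96)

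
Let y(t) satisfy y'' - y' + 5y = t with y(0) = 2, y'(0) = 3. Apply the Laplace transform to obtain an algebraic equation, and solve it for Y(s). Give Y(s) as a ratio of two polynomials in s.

Laplace-transform each side.
With L{y''} = s^2 Y - s·y(0) - y'(0) and L{y'} = sY - y(0), with y(0) = 2, y'(0) = 3: the LHS transforms to (s^2 - s + 5)Y - (2*s + 1).
The right side is L{t} = s^(-2).
So (s^2 - s + 5)Y = s^(-2) + (2*s + 1).
Isolate Y and clear denominators.

Y(s) = (2*s^3 + s^2 + 1)/(s^4 - s^3 + 5*s^2)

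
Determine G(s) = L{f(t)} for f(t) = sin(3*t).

G(s) = 3/(s^2 + 9)

L{sin(3t)} = 3/(s^2 + 9).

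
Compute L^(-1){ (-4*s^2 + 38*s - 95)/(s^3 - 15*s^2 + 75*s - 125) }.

-5*t^2*exp(5*t)/2 - 2*t*exp(5*t) - 4*exp(5*t)

Factor the denominator: s^3 - 15*s^2 + 75*s - 125 = (s - 5)^3.
Partial fraction decomposition gives [-4/(s - 5)] + [-2/(s - 5)^2] + [-5/(s - 5)^3].
Invert each term: -4/(s - 5) ↔ -4e^(5t); -2/(s - 5)^2 ↔ -2t·e^(5t); -5/(s - 5)^3 ↔ (-5/2)t^2·e^(5t).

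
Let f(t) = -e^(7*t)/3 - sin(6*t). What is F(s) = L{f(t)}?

Apply the Laplace transform termwise.
(-1/3)·[L{e^(7t)} = 1/(s - 7)]; (-1)·[L{sin(6t)} = 6/(s^2 + 36)].

F(s) = -6/(s^2 + 36) - 1/(3*(s - 7))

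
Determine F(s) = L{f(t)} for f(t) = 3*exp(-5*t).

L{3} = 3/s.
By the first shifting theorem, multiplying by e^(-5t) replaces s with s + 5.

F(s) = 3/(s + 5)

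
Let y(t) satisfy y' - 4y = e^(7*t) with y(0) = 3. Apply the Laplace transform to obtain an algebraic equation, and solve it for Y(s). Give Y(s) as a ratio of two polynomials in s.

Y(s) = (3*s - 20)/(s^2 - 11*s + 28)

Apply the Laplace transform to the equation.
With L{y'} = sY - y(0) = sY - 3: the LHS transforms to (s - 4)Y - (3).
The right side is L{e^(7*t)} = 1/(s - 7).
So (s - 4)Y = 1/(s - 7) + (3).
Divide through and combine into a single rational function.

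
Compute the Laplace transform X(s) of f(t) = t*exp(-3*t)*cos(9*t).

X(s) = (s - 6)*(s + 12)/(s^2 + 6*s + 90)^2

L{cos(9t)} = s/(s^2 + 81).
Multiplying by e^(-3t) shifts s → s + 3, so L{exp(-3*t)*cos(9*t)} = (s + 3)/((s + 3)^2 + 81).
Then apply L{t·g(t)} = -d/ds[G(s)] with G(s) = (s + 3)/((s + 3)^2 + 81):
differentiating 1 time and applying the sign gives (s - 6)*(s + 12)/(s^2 + 6*s + 90)^2.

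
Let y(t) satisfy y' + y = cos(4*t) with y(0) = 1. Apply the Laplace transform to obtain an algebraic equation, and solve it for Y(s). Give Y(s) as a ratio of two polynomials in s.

Y(s) = (s^2 + s + 16)/(s^3 + s^2 + 16*s + 16)

Laplace-transform each side.
The derivative rules (L{y'} = sY - y(0) = sY - 1) turn the left side into (s + 1)Y - (1).
The right side is L{cos(4*t)} = s/(s^2 + 16).
So (s + 1)Y = s/(s^2 + 16) + (1).
Divide through and combine into a single rational function.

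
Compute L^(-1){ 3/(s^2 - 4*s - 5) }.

Rewrite the denominator: s^2 - 4*s - 5 = (s - 2)^2 - 9.
The form in (s - 2) signals a first-shifting-theorem factor e^(2t).
Since L{sinh(3t)} = 3/(s^2 - 9), the inverse is exp(2*t)*sinh(3*t).

exp(2*t)*sinh(3*t)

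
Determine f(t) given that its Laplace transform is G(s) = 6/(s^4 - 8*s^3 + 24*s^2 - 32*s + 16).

f(t) = t^3*exp(2*t)

Rewrite the denominator: s^4 - 8*s^3 + 24*s^2 - 32*s + 16 = (s - 2)^4.
The form in (s - 2) signals a first-shifting-theorem factor e^(2t).
Since L{t^3} = 3!/s^4 = 6/s^4, the inverse is t^3*exp(2*t).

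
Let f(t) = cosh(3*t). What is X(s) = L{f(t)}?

X(s) = s/(s^2 - 9)

L{cosh(3t)} = s/(s^2 - 9).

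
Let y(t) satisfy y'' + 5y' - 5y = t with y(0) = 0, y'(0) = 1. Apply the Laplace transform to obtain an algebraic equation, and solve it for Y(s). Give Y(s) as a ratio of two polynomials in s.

Y(s) = (s^2 + 1)/(s^4 + 5*s^3 - 5*s^2)

Take the Laplace transform of both sides.
The derivative rules (L{y''} = s^2 Y - s·y(0) - y'(0) and L{y'} = sY - y(0), with y(0) = 0, y'(0) = 1) turn the left side into (s^2 + 5*s - 5)Y - (1).
The right side is L{t} = s^(-2).
So (s^2 + 5*s - 5)Y = s^(-2) + (1).
Solve for Y(s) and write it as one ratio of polynomials.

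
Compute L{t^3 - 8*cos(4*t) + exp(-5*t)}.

-8*s/(s^2 + 16) + 1/(s + 5) + 6/s^4

By linearity of the Laplace transform, transform each term separately.
L{t^3} = 3!/s^4 = 6/s^4; (-8)·[L{cos(4t)} = s/(s^2 + 16)]; L{e^(-5t)} = 1/(s + 5).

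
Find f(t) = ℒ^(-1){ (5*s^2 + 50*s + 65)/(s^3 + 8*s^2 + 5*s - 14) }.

f(t) = 5*exp(t) + exp(-2*t) - exp(-7*t)

Factor the denominator: s^3 + 8*s^2 + 5*s - 14 = (s - 1)*(s + 2)*(s + 7).
Partial fraction decomposition gives [5/(s - 1)] + [-1/(s + 7)] + [1/(s + 2)].
Invert each term: 5/(s - 1) ↔ 5e^(t); -1/(s + 7) ↔ -e^(-7t); 1/(s + 2) ↔ e^(-2t).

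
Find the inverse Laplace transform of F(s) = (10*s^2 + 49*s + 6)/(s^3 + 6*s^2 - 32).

5*t*exp(-4*t) + 4*exp(2*t) + 6*exp(-4*t)

Factor the denominator: s^3 + 6*s^2 - 32 = (s - 2)*(s + 4)^2.
Partial fraction decomposition gives [6/(s + 4)] + [5/(s + 4)^2] + [4/(s - 2)].
Invert each term: 6/(s + 4) ↔ 6e^(-4t); 5/(s + 4)^2 ↔ 5t·e^(-4t); 4/(s - 2) ↔ 4e^(2t).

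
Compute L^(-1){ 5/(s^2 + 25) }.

Since L{sin(5t)} = 5/(s^2 + 25), the inverse is sin(5*t).

sin(5*t)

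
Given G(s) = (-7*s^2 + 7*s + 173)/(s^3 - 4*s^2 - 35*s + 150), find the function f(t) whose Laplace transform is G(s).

f(t) = 3*t*exp(5*t) - 6*exp(5*t) - exp(-6*t)

Factor the denominator: s^3 - 4*s^2 - 35*s + 150 = (s - 5)^2*(s + 6).
Partial fraction decomposition gives [-6/(s - 5)] + [3/(s - 5)^2] + [-1/(s + 6)].
Invert each term: -6/(s - 5) ↔ -6e^(5t); 3/(s - 5)^2 ↔ 3t·e^(5t); -1/(s + 6) ↔ -e^(-6t).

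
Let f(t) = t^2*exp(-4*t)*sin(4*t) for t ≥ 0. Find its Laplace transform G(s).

L{sin(4t)} = 4/(s^2 + 16).
Multiplying by e^(-4t) shifts s → s + 4, so L{exp(-4*t)*sin(4*t)} = 4/((s + 4)^2 + 16).
Then apply L{t^2·g(t)} = (-1)^2 d^2/ds^2[H(s)] with H(s) = 4/((s + 4)^2 + 16):
differentiating 2 times and applying the sign gives 8*(3*s^2 + 24*s + 32)/(s^2 + 8*s + 32)^3.

G(s) = 8*(3*s^2 + 24*s + 32)/(s^2 + 8*s + 32)^3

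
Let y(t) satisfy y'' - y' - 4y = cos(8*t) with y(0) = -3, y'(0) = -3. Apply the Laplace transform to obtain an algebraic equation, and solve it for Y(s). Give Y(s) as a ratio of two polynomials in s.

Apply the Laplace transform to the equation.
The derivative rules (L{y''} = s^2 Y - s·y(0) - y'(0) and L{y'} = sY - y(0), with y(0) = -3, y'(0) = -3) turn the left side into (s^2 - s - 4)Y - (-3*s).
The right side is L{cos(8*t)} = s/(s^2 + 64).
So (s^2 - s - 4)Y = s/(s^2 + 64) + (-3*s).
Solve for Y(s) and write it as one ratio of polynomials.

Y(s) = (-3*s^3 - 191*s)/(s^4 - s^3 + 60*s^2 - 64*s - 256)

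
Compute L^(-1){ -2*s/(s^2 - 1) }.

-2*cosh(t)

Since L{cosh(t)} = s/(s^2 - 1), the inverse is cosh(t), scaled by -2.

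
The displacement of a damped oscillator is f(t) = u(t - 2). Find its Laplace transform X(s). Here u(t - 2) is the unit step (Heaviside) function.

By the second shifting theorem, L{u(t - c)·g(t - c)} = e^(-cs)·G(s) with c = 2 and G(s) = L{g(t)}.
L{1} = 1/s.

X(s) = exp(-2*s)/s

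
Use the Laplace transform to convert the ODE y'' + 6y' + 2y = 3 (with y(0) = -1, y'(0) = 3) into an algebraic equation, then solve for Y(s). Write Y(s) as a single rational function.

Apply the Laplace transform to the equation.
The derivative rules (L{y''} = s^2 Y - s·y(0) - y'(0) and L{y'} = sY - y(0), with y(0) = -1, y'(0) = 3) turn the left side into (s^2 + 6*s + 2)Y - (-s - 3).
The right side is L{3} = 3/s.
So (s^2 + 6*s + 2)Y = 3/s + (-s - 3).
Isolate Y and clear denominators.

Y(s) = (-s^2 - 3*s + 3)/(s^3 + 6*s^2 + 2*s)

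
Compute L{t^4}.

L{t^4} = 4!/s^5 = 24/s^5.

24/s^5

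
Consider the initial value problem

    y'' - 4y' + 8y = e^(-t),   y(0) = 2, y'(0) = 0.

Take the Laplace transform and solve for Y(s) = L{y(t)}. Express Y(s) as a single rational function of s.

Apply the Laplace transform to the equation.
Using L{y''} = s^2 Y - s·y(0) - y'(0) and L{y'} = sY - y(0), with y(0) = 2, y'(0) = 0, the left side becomes (s^2 - 4*s + 8)Y - (2*s - 8).
The right side is L{e^(-t)} = 1/(s + 1).
So (s^2 - 4*s + 8)Y = 1/(s + 1) + (2*s - 8).
Divide through and combine into a single rational function.

Y(s) = (2*s^2 - 6*s - 7)/(s^3 - 3*s^2 + 4*s + 8)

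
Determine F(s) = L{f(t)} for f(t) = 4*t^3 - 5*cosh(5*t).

The transform is linear, so treat each term independently.
(-5)·[L{cosh(5t)} = s/(s^2 - 25)]; (4)·[L{t^3} = 3!/s^4 = 6/s^4].

F(s) = -5*s/(s^2 - 25) + 24/s^4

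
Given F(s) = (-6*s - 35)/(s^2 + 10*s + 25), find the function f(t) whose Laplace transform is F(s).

Factor the denominator: s^2 + 10*s + 25 = (s + 5)^2.
Partial fraction decomposition gives [-6/(s + 5)] + [-5/(s + 5)^2].
Invert each term: -6/(s + 5) ↔ -6e^(-5t); -5/(s + 5)^2 ↔ -5t·e^(-5t).

f(t) = -5*t*exp(-5*t) - 6*exp(-5*t)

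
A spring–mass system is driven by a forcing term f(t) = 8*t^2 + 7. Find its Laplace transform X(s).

Apply the Laplace transform termwise.
L{7} = 7/s; (8)·[L{t^2} = 2!/s^3 = 2/s^3].

X(s) = 7/s + 16/s^3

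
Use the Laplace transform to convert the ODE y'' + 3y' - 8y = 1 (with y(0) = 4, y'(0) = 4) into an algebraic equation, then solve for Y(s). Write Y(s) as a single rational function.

Y(s) = (4*s^2 + 16*s + 1)/(s^3 + 3*s^2 - 8*s)

Transform both sides with L{·}.
Using L{y''} = s^2 Y - s·y(0) - y'(0) and L{y'} = sY - y(0), with y(0) = 4, y'(0) = 4, the left side becomes (s^2 + 3*s - 8)Y - (4*s + 16).
The right side is L{1} = 1/s.
So (s^2 + 3*s - 8)Y = 1/s + (4*s + 16).
Solve for Y(s) and write it as one ratio of polynomials.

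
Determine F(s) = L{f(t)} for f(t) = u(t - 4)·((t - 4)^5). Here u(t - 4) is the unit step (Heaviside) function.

By the second shifting theorem, L{u(t - c)·g(t - c)} = e^(-cs)·G(s) with c = 4 and G(s) = L{g(t)}.
L{t^5} = 5!/s^6 = 120/s^6.

F(s) = 120*exp(-4*s)/s^6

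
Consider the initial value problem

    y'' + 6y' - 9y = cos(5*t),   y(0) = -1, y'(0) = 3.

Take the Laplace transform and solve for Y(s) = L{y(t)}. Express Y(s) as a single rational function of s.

Y(s) = (-s^3 - 3*s^2 - 24*s - 75)/(s^4 + 6*s^3 + 16*s^2 + 150*s - 225)

Apply the Laplace transform to the equation.
The derivative rules (L{y''} = s^2 Y - s·y(0) - y'(0) and L{y'} = sY - y(0), with y(0) = -1, y'(0) = 3) turn the left side into (s^2 + 6*s - 9)Y - (-s - 3).
The right side is L{cos(5*t)} = s/(s^2 + 25).
So (s^2 + 6*s - 9)Y = s/(s^2 + 25) + (-s - 3).
Divide through and combine into a single rational function.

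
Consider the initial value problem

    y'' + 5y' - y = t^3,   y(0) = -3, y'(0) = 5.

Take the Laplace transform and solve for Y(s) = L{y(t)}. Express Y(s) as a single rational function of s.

Y(s) = (-3*s^5 - 10*s^4 + 6)/(s^6 + 5*s^5 - s^4)

Take the Laplace transform of both sides.
Using L{y''} = s^2 Y - s·y(0) - y'(0) and L{y'} = sY - y(0), with y(0) = -3, y'(0) = 5, the left side becomes (s^2 + 5*s - 1)Y - (-3*s - 10).
The right side is L{t^3} = 6/s^4.
So (s^2 + 5*s - 1)Y = 6/s^4 + (-3*s - 10).
Divide through and combine into a single rational function.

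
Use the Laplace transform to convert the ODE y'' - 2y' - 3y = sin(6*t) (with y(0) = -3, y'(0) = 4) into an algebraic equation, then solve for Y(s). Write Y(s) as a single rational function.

Apply the Laplace transform to the equation.
With L{y''} = s^2 Y - s·y(0) - y'(0) and L{y'} = sY - y(0), with y(0) = -3, y'(0) = 4: the LHS transforms to (s^2 - 2*s - 3)Y - (-3*s + 10).
The right side is L{sin(6*t)} = 6/(s^2 + 36).
So (s^2 - 2*s - 3)Y = 6/(s^2 + 36) + (-3*s + 10).
Isolate Y and clear denominators.

Y(s) = (-3*s^3 + 10*s^2 - 108*s + 366)/(s^4 - 2*s^3 + 33*s^2 - 72*s - 108)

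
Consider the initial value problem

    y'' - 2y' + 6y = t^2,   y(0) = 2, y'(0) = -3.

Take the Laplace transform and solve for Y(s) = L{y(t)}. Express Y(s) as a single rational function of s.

Y(s) = (2*s^4 - 7*s^3 + 2)/(s^5 - 2*s^4 + 6*s^3)

Take the Laplace transform of both sides.
Using L{y''} = s^2 Y - s·y(0) - y'(0) and L{y'} = sY - y(0), with y(0) = 2, y'(0) = -3, the left side becomes (s^2 - 2*s + 6)Y - (2*s - 7).
The right side is L{t^2} = 2/s^3.
So (s^2 - 2*s + 6)Y = 2/s^3 + (2*s - 7).
Solve for Y(s) and write it as one ratio of polynomials.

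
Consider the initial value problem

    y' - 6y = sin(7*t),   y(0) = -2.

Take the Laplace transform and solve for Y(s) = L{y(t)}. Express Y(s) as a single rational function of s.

Y(s) = (-2*s^2 - 91)/(s^3 - 6*s^2 + 49*s - 294)

Transform both sides with L{·}.
Using L{y'} = sY - y(0) = sY - (-2), the left side becomes (s - 6)Y - (-2).
The right side is L{sin(7*t)} = 7/(s^2 + 49).
So (s - 6)Y = 7/(s^2 + 49) + (-2).
Solve for Y(s) and write it as one ratio of polynomials.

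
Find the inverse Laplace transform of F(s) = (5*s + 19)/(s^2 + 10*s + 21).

Factor the denominator: s^2 + 10*s + 21 = (s + 3)*(s + 7).
Partial fraction decomposition gives [1/(s + 3)] + [4/(s + 7)].
Invert each term: 1/(s + 3) ↔ e^(-3t); 4/(s + 7) ↔ 4e^(-7t).

exp(-3*t) + 4*exp(-7*t)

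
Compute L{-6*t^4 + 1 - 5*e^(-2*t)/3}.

-5/(3*(s + 2)) + 1/s - 144/s^5

The transform is linear, so treat each term independently.
(-6)·[L{t^4} = 4!/s^5 = 24/s^5]; (-5/3)·[L{e^(-2t)} = 1/(s + 2)]; L{1} = 1/s.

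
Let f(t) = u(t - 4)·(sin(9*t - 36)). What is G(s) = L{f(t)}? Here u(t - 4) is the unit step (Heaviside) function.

G(s) = 9*exp(-4*s)/(s^2 + 81)

By the second shifting theorem, L{u(t - c)·g(t - c)} = e^(-cs)·H(s) with c = 4 and H(s) = L{g(t)}.
L{sin(9t)} = 9/(s^2 + 81).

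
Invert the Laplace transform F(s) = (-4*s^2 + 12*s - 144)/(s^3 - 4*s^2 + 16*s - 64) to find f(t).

f(t) = -5*exp(4*t) + 4*sin(4*t) + cos(4*t)

Factor the denominator: s^3 - 4*s^2 + 16*s - 64 = (s - 4)*(s^2 + 16).
Partial fraction decomposition gives [-5/(s - 4)] + [s/(s^2 + 16)] + [16/(s^2 + 16)].
Invert each term: -5/(s - 4) ↔ -5e^(4t); 1·s/(s^2 + 16) ↔ cos(4t); 4·4/(s^2 + 16) ↔ 4sin(4t).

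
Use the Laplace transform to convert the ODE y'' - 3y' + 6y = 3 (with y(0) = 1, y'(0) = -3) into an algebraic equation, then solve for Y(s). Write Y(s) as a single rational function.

Y(s) = (s^2 - 6*s + 3)/(s^3 - 3*s^2 + 6*s)

Take the Laplace transform of both sides.
The derivative rules (L{y''} = s^2 Y - s·y(0) - y'(0) and L{y'} = sY - y(0), with y(0) = 1, y'(0) = -3) turn the left side into (s^2 - 3*s + 6)Y - (s - 6).
The right side is L{3} = 3/s.
So (s^2 - 3*s + 6)Y = 3/s + (s - 6).
Solve for Y(s) and write it as one ratio of polynomials.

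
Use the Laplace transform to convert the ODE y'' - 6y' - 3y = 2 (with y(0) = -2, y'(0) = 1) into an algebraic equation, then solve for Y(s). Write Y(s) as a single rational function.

Y(s) = (-2*s^2 + 13*s + 2)/(s^3 - 6*s^2 - 3*s)

Transform both sides with L{·}.
The derivative rules (L{y''} = s^2 Y - s·y(0) - y'(0) and L{y'} = sY - y(0), with y(0) = -2, y'(0) = 1) turn the left side into (s^2 - 6*s - 3)Y - (-2*s + 13).
The right side is L{2} = 2/s.
So (s^2 - 6*s - 3)Y = 2/s + (-2*s + 13).
Divide through and combine into a single rational function.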